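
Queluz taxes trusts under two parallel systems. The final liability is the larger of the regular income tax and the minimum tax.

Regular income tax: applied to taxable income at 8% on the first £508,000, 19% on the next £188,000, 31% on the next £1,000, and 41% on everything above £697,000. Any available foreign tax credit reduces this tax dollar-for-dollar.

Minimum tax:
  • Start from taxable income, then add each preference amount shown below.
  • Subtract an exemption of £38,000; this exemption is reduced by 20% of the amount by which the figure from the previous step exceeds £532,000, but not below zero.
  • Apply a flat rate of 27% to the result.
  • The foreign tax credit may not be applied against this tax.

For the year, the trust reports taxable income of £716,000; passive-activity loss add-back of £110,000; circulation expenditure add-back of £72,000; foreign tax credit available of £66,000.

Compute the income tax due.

Minimum tax:
  Adjusted income: £716,000 + £110,000 + £72,000 = £898,000
  Exemption: 20% × (£898,000 − £532,000) = £73,200 ≥ £38,000, so the exemption is fully phased out
  Base: £898,000 − £0 = £898,000
  £898,000 × 27% = £242,460

Regular income tax:
  £508,000 × 8% = £40,640
  £188,000 × 19% = £35,720
  £1,000 × 31% = £310
  £19,000 × 41% = £7,790
  → £84,460
  Less foreign tax credit £66,000 → £18,460

£242,460 > £18,460, so the minimum tax is the binding amount.

£242,460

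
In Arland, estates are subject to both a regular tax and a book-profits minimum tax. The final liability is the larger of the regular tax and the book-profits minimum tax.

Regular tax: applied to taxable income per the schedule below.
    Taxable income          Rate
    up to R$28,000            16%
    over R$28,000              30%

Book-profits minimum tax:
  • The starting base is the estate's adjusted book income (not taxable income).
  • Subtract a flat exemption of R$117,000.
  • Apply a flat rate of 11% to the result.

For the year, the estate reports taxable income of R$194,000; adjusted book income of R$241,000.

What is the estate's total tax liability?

R$54,280

Book-profits minimum tax:
  Base (adjusted book income): R$241,000
  Less exemption R$117,000 → base R$124,000
  R$124,000 × 11% = R$13,640

Regular tax:
  R$28,000 × 16% = R$4,480
  R$166,000 × 30% = R$49,800
  → R$54,280

R$54,280 > R$13,640, so the regular tax governs.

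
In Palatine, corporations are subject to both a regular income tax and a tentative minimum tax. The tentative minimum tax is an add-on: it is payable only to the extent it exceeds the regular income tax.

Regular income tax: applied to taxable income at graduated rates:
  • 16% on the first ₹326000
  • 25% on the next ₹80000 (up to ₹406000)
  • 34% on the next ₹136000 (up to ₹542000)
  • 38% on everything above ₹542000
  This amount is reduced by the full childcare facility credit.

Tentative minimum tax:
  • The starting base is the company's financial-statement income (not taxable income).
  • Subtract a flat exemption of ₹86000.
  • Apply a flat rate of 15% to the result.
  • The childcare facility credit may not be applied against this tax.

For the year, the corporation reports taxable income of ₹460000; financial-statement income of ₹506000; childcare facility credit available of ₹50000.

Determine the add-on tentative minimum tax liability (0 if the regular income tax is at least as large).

₹22480

Tentative minimum tax:
  Base (financial-statement income): ₹506000
  Less exemption ₹86000 → base ₹420000
  ₹420000 × 15% = ₹63000

Regular income tax:
  ₹326000 × 16% = ₹52160
  ₹80000 × 25% = ₹20000
  ₹54000 × 34% = ₹18360
  → ₹90520
  Less childcare facility credit ₹50000 → ₹40520

Excess of tentative minimum tax over regular income tax: ₹63000 − ₹40520 = ₹22480.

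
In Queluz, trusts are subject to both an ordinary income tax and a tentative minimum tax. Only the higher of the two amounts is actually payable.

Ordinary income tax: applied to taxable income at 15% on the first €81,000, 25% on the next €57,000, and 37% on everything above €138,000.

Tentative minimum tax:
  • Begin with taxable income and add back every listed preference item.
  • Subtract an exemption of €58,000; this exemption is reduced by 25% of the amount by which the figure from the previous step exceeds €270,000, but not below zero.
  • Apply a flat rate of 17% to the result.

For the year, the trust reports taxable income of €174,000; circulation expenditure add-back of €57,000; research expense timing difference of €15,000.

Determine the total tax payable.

Tentative minimum tax:
  Adjusted income: €174,000 + €57,000 + €15,000 = €246,000
  Exemption: €246,000 ≤ €270,000, so full €58,000 applies
  Base: €246,000 − €58,000 = €188,000
  €188,000 × 17% = €31,960

Ordinary income tax:
  €81,000 × 15% = €12,150
  €57,000 × 25% = €14,250
  €36,000 × 37% = €13,320
  → €39,720

€39,720 > €31,960, so the ordinary income tax governs.

€39,720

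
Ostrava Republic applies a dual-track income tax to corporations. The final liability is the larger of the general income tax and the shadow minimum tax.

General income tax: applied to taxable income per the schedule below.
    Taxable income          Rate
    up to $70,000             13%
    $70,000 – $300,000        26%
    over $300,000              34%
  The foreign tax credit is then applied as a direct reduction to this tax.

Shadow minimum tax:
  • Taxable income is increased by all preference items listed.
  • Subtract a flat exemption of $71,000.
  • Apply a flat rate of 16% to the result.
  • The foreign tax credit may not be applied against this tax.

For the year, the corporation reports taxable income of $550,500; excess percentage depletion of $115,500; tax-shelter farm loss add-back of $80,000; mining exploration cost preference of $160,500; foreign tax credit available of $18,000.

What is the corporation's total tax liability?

$136,070

General income tax:
  $70,000 × 13% = $9,100
  $230,000 × 26% = $59,800
  $250,500 × 34% = $85,170
  → $154,070
  Less foreign tax credit $18,000 → $136,070

Shadow minimum tax:
  Adjusted income: $550,500 + $115,500 + $80,000 + $160,500 = $906,500
  Less exemption $71,000 → base $835,500
  $835,500 × 16% = $133,680

$136,070 > $133,680, so the general income tax governs.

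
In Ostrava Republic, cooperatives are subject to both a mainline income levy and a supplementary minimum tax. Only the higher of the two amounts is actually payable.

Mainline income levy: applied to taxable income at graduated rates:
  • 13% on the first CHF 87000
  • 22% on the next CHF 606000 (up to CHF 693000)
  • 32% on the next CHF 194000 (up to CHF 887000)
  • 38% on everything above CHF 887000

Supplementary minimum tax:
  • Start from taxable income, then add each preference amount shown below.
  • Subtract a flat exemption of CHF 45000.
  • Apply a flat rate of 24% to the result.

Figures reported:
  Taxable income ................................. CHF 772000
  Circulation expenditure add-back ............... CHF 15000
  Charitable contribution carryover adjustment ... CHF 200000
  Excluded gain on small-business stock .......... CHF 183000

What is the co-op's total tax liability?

Mainline income levy:
  CHF 87000 × 13% = CHF 11310
  CHF 606000 × 22% = CHF 133320
  CHF 79000 × 32% = CHF 25280
  → CHF 169910

Supplementary minimum tax:
  Adjusted income: CHF 772000 + CHF 15000 + CHF 200000 + CHF 183000 = CHF 1170000
  Less exemption CHF 45000 → base CHF 1125000
  CHF 1125000 × 24% = CHF 270000

CHF 270000 > CHF 169910, so the supplementary minimum tax is the binding amount.

CHF 270000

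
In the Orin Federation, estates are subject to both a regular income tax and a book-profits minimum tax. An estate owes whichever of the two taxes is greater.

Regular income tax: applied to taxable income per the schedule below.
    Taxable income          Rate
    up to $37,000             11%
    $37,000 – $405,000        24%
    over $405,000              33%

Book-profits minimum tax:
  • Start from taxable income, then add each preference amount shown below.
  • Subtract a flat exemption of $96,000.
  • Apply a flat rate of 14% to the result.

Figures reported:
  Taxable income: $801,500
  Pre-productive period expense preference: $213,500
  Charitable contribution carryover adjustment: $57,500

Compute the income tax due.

$223,235

Regular income tax:
  $37,000 × 11% = $4,070
  $368,000 × 24% = $88,320
  $396,500 × 33% = $130,845
  → $223,235

Book-profits minimum tax:
  Adjusted income: $801,500 + $213,500 + $57,500 = $1,072,500
  Less exemption $96,000 → base $976,500
  $976,500 × 14% = $136,710

$223,235 > $136,710, so the regular income tax governs.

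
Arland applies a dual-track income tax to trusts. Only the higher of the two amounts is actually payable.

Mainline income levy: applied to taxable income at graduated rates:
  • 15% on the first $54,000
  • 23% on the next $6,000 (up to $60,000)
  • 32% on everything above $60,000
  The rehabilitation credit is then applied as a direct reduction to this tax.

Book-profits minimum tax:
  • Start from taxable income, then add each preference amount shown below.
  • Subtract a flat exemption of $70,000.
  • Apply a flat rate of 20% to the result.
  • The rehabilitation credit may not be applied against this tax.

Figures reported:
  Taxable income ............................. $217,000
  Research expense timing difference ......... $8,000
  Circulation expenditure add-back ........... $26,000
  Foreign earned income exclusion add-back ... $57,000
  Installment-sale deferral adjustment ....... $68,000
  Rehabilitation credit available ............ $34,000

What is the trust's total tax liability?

$61,200

Mainline income levy:
  $54,000 × 15% = $8,100
  $6,000 × 23% = $1,380
  $157,000 × 32% = $50,240
  → $59,720
  Less rehabilitation credit $34,000 → $25,720

Book-profits minimum tax:
  Adjusted income: $217,000 + $8,000 + $26,000 + $57,000 + $68,000 = $376,000
  Less exemption $70,000 → base $306,000
  $306,000 × 20% = $61,200

$61,200 > $25,720, so the book-profits minimum tax is the binding amount.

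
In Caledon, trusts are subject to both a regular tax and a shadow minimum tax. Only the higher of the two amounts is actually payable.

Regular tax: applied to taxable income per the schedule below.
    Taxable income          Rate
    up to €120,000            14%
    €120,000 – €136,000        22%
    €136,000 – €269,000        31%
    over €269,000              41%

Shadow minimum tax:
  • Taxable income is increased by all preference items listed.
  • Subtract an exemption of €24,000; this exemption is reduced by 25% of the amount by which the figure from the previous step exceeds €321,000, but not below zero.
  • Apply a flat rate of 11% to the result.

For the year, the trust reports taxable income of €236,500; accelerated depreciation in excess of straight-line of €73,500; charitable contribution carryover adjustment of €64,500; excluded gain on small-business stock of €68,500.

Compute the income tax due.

€51,475

Regular tax:
  €120,000 × 14% = €16,800
  €16,000 × 22% = €3,520
  €100,500 × 31% = €31,155
  → €51,475

Shadow minimum tax:
  Adjusted income: €236,500 + €73,500 + €64,500 + €68,500 = €443,000
  Exemption: 25% × (€443,000 − €321,000) = €30,500 ≥ €24,000, so the exemption is fully phased out
  Base: €443,000 − €0 = €443,000
  €443,000 × 11% = €48,730

€51,475 > €48,730, so the regular tax governs.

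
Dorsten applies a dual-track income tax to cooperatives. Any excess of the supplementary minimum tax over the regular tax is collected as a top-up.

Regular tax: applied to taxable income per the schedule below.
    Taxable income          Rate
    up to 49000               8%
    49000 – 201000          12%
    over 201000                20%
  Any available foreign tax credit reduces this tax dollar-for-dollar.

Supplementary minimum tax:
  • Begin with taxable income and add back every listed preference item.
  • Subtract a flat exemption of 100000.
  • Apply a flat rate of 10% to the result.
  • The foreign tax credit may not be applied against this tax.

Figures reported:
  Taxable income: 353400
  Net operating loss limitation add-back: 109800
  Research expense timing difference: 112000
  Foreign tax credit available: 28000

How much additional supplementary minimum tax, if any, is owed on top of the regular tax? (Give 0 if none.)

Regular tax:
  49000 × 8% = 3920
  152000 × 12% = 18240
  152400 × 20% = 30480
  → 52640
  Less foreign tax credit 28000 → 24640

Supplementary minimum tax:
  Adjusted income: 353400 + 109800 + 112000 = 575200
  Less exemption 100000 → base 475200
  475200 × 10% = 47520

Excess of supplementary minimum tax over regular tax: 47520 − 24640 = 22880.

22880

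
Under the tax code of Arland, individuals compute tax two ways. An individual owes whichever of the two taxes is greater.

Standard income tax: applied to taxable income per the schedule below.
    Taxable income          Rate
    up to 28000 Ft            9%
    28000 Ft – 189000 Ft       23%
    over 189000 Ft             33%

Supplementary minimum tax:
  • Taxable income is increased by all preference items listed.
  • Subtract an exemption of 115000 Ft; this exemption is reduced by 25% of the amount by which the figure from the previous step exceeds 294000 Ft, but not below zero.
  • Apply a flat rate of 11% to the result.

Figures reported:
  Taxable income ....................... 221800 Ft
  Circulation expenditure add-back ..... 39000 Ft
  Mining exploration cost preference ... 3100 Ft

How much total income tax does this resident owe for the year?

Supplementary minimum tax:
  Adjusted income: 221800 Ft + 39000 Ft + 3100 Ft = 263900 Ft
  Exemption: 263900 Ft ≤ 294000 Ft, so full 115000 Ft applies
  Base: 263900 Ft − 115000 Ft = 148900 Ft
  148900 Ft × 11% = 16379 Ft

Standard income tax:
  28000 Ft × 9% = 2520 Ft
  161000 Ft × 23% = 37030 Ft
  32800 Ft × 33% = 10824 Ft
  → 50374 Ft

50374 Ft > 16379 Ft, so the standard income tax governs.

50374 Ft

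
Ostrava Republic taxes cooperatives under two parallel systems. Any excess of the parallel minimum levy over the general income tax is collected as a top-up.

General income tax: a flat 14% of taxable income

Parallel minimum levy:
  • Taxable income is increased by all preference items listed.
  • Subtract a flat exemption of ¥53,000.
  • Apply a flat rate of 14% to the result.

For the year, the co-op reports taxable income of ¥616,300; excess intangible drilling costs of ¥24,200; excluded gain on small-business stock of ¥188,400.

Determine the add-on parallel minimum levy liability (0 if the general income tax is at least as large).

Parallel minimum levy:
  Adjusted income: ¥616,300 + ¥24,200 + ¥188,400 = ¥828,900
  Less exemption ¥53,000 → base ¥775,900
  ¥775,900 × 14% = ¥108,626

General income tax:
  ¥616,300 × 14% = ¥86,282

Excess of parallel minimum levy over general income tax: ¥108,626 − ¥86,282 = ¥22,344.

¥22,344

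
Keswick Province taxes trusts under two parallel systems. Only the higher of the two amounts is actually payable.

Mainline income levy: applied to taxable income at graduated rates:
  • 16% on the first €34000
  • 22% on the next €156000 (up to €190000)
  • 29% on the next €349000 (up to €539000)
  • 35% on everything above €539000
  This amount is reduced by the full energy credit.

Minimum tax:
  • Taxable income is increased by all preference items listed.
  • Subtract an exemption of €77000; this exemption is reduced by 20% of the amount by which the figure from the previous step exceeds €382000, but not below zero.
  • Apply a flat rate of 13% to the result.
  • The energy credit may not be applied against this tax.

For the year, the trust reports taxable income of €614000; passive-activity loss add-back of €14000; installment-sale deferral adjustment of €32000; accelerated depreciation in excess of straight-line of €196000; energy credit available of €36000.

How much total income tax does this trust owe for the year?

Minimum tax:
  Adjusted income: €614000 + €14000 + €32000 + €196000 = €856000
  Exemption: 20% × (€856000 − €382000) = €94800 ≥ €77000, so the exemption is fully phased out
  Base: €856000 − €0 = €856000
  €856000 × 13% = €111280

Mainline income levy:
  €34000 × 16% = €5440
  €156000 × 22% = €34320
  €349000 × 29% = €101210
  €75000 × 35% = €26250
  → €167220
  Less energy credit €36000 → €131220

€131220 > €111280, so the mainline income levy governs.

€131220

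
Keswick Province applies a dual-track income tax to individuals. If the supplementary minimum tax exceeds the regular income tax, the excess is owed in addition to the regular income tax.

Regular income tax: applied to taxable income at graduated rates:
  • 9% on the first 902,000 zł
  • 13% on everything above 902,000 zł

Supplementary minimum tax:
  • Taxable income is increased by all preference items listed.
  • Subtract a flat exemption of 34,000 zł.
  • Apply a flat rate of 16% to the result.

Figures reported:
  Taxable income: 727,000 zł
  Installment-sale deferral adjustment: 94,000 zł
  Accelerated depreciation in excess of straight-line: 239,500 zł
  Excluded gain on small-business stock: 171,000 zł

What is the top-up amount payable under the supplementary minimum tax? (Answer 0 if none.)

Regular income tax:
  727,000 zł × 9% = 65,430 zł

Supplementary minimum tax:
  Adjusted income: 727,000 zł + 94,000 zł + 239,500 zł + 171,000 zł = 1,231,500 zł
  Less exemption 34,000 zł → base 1,197,500 zł
  1,197,500 zł × 16% = 191,600 zł

Excess of supplementary minimum tax over regular income tax: 191,600 zł − 65,430 zł = 126,170 zł.

126,170 zł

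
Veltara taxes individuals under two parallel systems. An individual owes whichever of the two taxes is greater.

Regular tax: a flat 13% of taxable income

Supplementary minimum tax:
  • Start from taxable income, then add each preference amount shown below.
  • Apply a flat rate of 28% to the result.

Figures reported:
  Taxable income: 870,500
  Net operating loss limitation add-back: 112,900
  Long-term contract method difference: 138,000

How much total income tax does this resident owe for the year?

313,992

Regular tax:
  870,500 × 13% = 113,165

Supplementary minimum tax:
  Adjusted income: 870,500 + 112,900 + 138,000 = 1,121,400
  1,121,400 × 28% = 313,992

313,992 > 113,165, so the supplementary minimum tax is the binding amount.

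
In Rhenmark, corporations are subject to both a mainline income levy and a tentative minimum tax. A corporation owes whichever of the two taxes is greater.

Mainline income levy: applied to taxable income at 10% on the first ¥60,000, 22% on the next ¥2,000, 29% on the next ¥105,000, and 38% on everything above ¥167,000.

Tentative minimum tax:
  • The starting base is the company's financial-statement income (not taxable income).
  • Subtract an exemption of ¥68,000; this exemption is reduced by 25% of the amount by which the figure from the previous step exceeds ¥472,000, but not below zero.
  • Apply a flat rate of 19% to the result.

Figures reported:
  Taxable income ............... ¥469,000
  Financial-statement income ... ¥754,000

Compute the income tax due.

¥151,650

Tentative minimum tax:
  Base (financial-statement income): ¥754,000
  Exemption: 25% × (¥754,000 − ¥472,000) = ¥70,500 ≥ ¥68,000, so the exemption is fully phased out
  Base: ¥754,000 − ¥0 = ¥754,000
  ¥754,000 × 19% = ¥143,260

Mainline income levy:
  ¥60,000 × 10% = ¥6,000
  ¥2,000 × 22% = ¥440
  ¥105,000 × 29% = ¥30,450
  ¥302,000 × 38% = ¥114,760
  → ¥151,650

¥151,650 > ¥143,260, so the mainline income levy governs.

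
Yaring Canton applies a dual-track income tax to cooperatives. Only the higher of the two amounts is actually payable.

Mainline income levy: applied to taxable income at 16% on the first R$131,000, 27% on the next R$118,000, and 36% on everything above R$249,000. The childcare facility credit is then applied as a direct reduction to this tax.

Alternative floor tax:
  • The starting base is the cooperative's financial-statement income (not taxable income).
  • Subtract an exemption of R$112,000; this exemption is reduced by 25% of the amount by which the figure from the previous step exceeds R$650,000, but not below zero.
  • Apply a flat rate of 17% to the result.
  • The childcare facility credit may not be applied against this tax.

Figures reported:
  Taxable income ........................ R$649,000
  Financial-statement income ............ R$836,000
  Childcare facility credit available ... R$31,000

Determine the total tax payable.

Mainline income levy:
  R$131,000 × 16% = R$20,960
  R$118,000 × 27% = R$31,860
  R$400,000 × 36% = R$144,000
  → R$196,820
  Less childcare facility credit R$31,000 → R$165,820

Alternative floor tax:
  Base (financial-statement income): R$836,000
  Exemption: R$112,000 − 25% × (R$836,000 − R$650,000) = R$112,000 − R$46,500 = R$65,500
  Base: R$836,000 − R$65,500 = R$770,500
  R$770,500 × 17% = R$130,985

R$165,820 > R$130,985, so the mainline income levy governs.

R$165,820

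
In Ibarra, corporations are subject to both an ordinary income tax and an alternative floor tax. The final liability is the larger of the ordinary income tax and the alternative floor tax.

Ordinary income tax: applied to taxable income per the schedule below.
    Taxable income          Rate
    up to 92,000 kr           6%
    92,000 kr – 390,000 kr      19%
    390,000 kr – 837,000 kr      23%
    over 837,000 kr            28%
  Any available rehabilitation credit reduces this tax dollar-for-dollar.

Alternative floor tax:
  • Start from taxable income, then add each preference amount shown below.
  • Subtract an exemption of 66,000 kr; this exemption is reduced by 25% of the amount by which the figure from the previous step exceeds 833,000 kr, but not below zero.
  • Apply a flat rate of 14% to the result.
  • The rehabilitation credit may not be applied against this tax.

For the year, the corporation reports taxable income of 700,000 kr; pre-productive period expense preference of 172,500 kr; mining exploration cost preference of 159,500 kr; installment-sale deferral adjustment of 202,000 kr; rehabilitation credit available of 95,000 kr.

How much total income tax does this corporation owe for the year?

172,760 kr

Alternative floor tax:
  Adjusted income: 700,000 kr + 172,500 kr + 159,500 kr + 202,000 kr = 1,234,000 kr
  Exemption: 25% × (1,234,000 kr − 833,000 kr) = 100,250 kr ≥ 66,000 kr, so the exemption is fully phased out
  Base: 1,234,000 kr − 0 kr = 1,234,000 kr
  1,234,000 kr × 14% = 172,760 kr

Ordinary income tax:
  92,000 kr × 6% = 5,520 kr
  298,000 kr × 19% = 56,620 kr
  310,000 kr × 23% = 71,300 kr
  → 133,440 kr
  Less rehabilitation credit 95,000 kr → 38,440 kr

172,760 kr > 38,440 kr, so the alternative floor tax is the binding amount.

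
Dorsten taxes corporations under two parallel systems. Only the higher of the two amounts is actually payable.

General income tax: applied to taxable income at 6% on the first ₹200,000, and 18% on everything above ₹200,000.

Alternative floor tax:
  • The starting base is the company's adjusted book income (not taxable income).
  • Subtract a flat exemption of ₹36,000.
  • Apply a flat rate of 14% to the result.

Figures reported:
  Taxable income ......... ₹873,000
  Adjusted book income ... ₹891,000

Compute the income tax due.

₹133,140

General income tax:
  ₹200,000 × 6% = ₹12,000
  ₹673,000 × 18% = ₹121,140
  → ₹133,140

Alternative floor tax:
  Base (adjusted book income): ₹891,000
  Less exemption ₹36,000 → base ₹855,000
  ₹855,000 × 14% = ₹119,700

₹133,140 > ₹119,700, so the general income tax governs.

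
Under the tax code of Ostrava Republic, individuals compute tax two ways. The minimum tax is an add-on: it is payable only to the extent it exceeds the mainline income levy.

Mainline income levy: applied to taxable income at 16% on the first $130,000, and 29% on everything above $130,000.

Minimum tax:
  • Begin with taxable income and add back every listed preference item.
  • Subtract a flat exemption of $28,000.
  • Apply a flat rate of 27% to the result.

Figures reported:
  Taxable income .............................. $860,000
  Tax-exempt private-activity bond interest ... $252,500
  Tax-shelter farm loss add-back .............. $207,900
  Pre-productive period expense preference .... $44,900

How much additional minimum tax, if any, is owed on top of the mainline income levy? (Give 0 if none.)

Minimum tax:
  Adjusted income: $860,000 + $252,500 + $207,900 + $44,900 = $1,365,300
  Less exemption $28,000 → base $1,337,300
  $1,337,300 × 27% = $361,071

Mainline income levy:
  $130,000 × 16% = $20,800
  $730,000 × 29% = $211,700
  → $232,500

Excess of minimum tax over mainline income levy: $361,071 − $232,500 = $128,571.

$128,571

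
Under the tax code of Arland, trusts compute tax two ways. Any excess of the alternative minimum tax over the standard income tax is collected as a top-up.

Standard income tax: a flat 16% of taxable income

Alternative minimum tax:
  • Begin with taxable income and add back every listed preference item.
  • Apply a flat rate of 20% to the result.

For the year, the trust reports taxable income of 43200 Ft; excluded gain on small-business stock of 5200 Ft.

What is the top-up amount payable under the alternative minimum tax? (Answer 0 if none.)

Standard income tax:
  43200 Ft × 16% = 6912 Ft

Alternative minimum tax:
  Adjusted income: 43200 Ft + 5200 Ft = 48400 Ft
  48400 Ft × 20% = 9680 Ft

Excess of alternative minimum tax over standard income tax: 9680 Ft − 6912 Ft = 2768 Ft.

2768 Ft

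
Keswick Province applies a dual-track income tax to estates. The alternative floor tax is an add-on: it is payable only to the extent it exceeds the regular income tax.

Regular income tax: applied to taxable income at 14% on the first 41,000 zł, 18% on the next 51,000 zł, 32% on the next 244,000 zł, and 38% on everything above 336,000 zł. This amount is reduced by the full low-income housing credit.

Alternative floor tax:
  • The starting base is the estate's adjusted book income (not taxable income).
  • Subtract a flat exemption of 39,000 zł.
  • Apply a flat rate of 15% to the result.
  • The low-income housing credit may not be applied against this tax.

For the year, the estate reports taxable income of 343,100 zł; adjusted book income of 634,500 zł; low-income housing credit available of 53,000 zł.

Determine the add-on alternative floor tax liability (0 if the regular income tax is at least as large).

Regular income tax:
  41,000 zł × 14% = 5,740 zł
  51,000 zł × 18% = 9,180 zł
  244,000 zł × 32% = 78,080 zł
  7,100 zł × 38% = 2,698 zł
  → 95,698 zł
  Less low-income housing credit 53,000 zł → 42,698 zł

Alternative floor tax:
  Base (adjusted book income): 634,500 zł
  Less exemption 39,000 zł → base 595,500 zł
  595,500 zł × 15% = 89,325 zł

Excess of alternative floor tax over regular income tax: 89,325 zł − 42,698 zł = 46,627 zł.

46,627 zł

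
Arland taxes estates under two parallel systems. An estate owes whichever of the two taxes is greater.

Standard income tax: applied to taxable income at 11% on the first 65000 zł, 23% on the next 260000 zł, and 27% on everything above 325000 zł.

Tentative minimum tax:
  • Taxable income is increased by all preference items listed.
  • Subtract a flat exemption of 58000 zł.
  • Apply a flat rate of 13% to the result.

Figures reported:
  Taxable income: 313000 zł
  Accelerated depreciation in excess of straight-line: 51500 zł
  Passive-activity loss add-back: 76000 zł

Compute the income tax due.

Tentative minimum tax:
  Adjusted income: 313000 zł + 51500 zł + 76000 zł = 440500 zł
  Less exemption 58000 zł → base 382500 zł
  382500 zł × 13% = 49725 zł

Standard income tax:
  65000 zł × 11% = 7150 zł
  248000 zł × 23% = 57040 zł
  → 64190 zł

64190 zł > 49725 zł, so the standard income tax governs.

64190 zł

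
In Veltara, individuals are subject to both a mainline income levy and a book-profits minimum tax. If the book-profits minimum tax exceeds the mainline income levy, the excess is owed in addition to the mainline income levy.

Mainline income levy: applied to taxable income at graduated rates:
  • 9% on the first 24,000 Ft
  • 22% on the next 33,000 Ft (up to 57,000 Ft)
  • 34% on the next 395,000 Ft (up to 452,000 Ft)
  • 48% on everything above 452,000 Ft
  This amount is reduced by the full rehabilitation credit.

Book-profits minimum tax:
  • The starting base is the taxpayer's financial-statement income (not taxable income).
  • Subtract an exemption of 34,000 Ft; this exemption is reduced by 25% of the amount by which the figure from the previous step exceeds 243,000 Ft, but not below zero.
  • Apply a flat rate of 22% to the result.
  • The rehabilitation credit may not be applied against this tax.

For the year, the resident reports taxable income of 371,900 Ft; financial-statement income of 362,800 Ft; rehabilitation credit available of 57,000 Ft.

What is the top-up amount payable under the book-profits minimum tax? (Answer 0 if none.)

19,439 Ft

Book-profits minimum tax:
  Base (financial-statement income): 362,800 Ft
  Exemption: 34,000 Ft − 25% × (362,800 Ft − 243,000 Ft) = 34,000 Ft − 29,950 Ft = 4,050 Ft
  Base: 362,800 Ft − 4,050 Ft = 358,750 Ft
  358,750 Ft × 22% = 78,925 Ft

Mainline income levy:
  24,000 Ft × 9% = 2,160 Ft
  33,000 Ft × 22% = 7,260 Ft
  314,900 Ft × 34% = 107,066 Ft
  → 116,486 Ft
  Less rehabilitation credit 57,000 Ft → 59,486 Ft

Excess of book-profits minimum tax over mainline income levy: 78,925 Ft − 59,486 Ft = 19,439 Ft.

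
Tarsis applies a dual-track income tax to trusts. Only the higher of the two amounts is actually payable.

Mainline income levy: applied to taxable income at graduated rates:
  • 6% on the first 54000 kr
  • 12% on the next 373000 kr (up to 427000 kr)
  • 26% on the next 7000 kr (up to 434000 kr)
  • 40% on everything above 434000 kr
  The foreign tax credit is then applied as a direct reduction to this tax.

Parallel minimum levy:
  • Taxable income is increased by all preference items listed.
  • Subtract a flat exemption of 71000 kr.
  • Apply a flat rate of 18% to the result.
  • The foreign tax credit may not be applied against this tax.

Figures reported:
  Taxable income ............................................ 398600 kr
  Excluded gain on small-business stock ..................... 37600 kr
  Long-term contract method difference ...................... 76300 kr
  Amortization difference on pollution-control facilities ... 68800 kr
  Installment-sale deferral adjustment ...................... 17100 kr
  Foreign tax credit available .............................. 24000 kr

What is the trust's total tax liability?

Mainline income levy:
  54000 kr × 6% = 3240 kr
  344600 kr × 12% = 41352 kr
  → 44592 kr
  Less foreign tax credit 24000 kr → 20592 kr

Parallel minimum levy:
  Adjusted income: 398600 kr + 37600 kr + 76300 kr + 68800 kr + 17100 kr = 598400 kr
  Less exemption 71000 kr → base 527400 kr
  527400 kr × 18% = 94932 kr

94932 kr > 20592 kr, so the parallel minimum levy is the binding amount.

94932 kr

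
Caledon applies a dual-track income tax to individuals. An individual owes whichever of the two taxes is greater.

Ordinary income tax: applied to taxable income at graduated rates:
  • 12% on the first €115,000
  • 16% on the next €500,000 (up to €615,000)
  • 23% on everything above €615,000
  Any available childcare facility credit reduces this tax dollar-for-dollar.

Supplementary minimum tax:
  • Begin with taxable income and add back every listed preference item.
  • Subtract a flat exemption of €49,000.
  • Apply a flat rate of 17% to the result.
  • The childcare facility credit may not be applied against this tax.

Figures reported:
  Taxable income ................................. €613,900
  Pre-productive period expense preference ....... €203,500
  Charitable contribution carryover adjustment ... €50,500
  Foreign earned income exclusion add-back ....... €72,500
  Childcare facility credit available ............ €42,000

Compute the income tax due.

€151,538

Ordinary income tax:
  €115,000 × 12% = €13,800
  €498,900 × 16% = €79,824
  → €93,624
  Less childcare facility credit €42,000 → €51,624

Supplementary minimum tax:
  Adjusted income: €613,900 + €203,500 + €50,500 + €72,500 = €940,400
  Less exemption €49,000 → base €891,400
  €891,400 × 17% = €151,538

€151,538 > €51,624, so the supplementary minimum tax is the binding amount.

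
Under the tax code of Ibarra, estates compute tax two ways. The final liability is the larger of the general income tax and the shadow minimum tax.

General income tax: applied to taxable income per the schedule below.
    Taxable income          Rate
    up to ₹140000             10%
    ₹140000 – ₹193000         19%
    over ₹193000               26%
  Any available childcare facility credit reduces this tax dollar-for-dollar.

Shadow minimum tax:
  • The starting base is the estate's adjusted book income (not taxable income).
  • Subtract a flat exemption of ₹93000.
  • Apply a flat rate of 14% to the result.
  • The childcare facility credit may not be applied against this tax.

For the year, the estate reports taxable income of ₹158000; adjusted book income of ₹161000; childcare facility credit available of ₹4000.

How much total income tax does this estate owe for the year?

₹13420

Shadow minimum tax:
  Base (adjusted book income): ₹161000
  Less exemption ₹93000 → base ₹68000
  ₹68000 × 14% = ₹9520

General income tax:
  ₹140000 × 10% = ₹14000
  ₹18000 × 19% = ₹3420
  → ₹17420
  Less childcare facility credit ₹4000 → ₹13420

₹13420 > ₹9520, so the general income tax governs.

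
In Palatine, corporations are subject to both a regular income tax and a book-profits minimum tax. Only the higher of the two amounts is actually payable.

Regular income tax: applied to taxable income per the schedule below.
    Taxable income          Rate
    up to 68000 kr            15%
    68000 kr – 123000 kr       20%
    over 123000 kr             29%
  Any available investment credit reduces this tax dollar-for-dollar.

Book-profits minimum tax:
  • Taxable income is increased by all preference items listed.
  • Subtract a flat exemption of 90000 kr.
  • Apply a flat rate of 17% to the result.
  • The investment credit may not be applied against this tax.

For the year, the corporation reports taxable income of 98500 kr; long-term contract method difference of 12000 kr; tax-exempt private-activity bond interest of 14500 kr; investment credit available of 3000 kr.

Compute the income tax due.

Book-profits minimum tax:
  Adjusted income: 98500 kr + 12000 kr + 14500 kr = 125000 kr
  Less exemption 90000 kr → base 35000 kr
  35000 kr × 17% = 5950 kr

Regular income tax:
  68000 kr × 15% = 10200 kr
  30500 kr × 20% = 6100 kr
  → 16300 kr
  Less investment credit 3000 kr → 13300 kr

13300 kr > 5950 kr, so the regular income tax governs.

13300 kr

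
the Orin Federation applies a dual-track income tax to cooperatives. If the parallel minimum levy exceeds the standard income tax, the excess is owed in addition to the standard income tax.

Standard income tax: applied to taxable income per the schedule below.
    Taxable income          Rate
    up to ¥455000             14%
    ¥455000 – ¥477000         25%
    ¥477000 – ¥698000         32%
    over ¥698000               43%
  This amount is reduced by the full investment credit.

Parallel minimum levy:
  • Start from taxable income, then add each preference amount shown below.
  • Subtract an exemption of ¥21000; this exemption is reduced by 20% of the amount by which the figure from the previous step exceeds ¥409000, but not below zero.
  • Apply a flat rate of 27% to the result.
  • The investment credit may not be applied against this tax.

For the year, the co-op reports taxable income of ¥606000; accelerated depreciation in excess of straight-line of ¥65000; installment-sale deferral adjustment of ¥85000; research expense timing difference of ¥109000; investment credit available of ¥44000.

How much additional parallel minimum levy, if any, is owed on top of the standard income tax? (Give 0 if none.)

Parallel minimum levy:
  Adjusted income: ¥606000 + ¥65000 + ¥85000 + ¥109000 = ¥865000
  Exemption: 20% × (¥865000 − ¥409000) = ¥91200 ≥ ¥21000, so the exemption is fully phased out
  Base: ¥865000 − ¥0 = ¥865000
  ¥865000 × 27% = ¥233550

Standard income tax:
  ¥455000 × 14% = ¥63700
  ¥22000 × 25% = ¥5500
  ¥129000 × 32% = ¥41280
  → ¥110480
  Less investment credit ¥44000 → ¥66480

Excess of parallel minimum levy over standard income tax: ¥233550 − ¥66480 = ¥167070.

¥167070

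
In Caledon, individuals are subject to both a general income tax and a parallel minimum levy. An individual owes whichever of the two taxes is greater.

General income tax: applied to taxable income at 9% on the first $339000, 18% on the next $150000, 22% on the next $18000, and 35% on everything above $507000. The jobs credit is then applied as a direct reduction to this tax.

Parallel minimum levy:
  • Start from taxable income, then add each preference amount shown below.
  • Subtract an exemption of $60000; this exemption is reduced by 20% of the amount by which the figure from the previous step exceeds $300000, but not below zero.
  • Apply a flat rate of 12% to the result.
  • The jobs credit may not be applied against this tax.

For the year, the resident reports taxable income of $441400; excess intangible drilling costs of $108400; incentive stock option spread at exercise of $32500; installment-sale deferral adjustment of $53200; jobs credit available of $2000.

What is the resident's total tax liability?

General income tax:
  $339000 × 9% = $30510
  $102400 × 18% = $18432
  → $48942
  Less jobs credit $2000 → $46942

Parallel minimum levy:
  Adjusted income: $441400 + $108400 + $32500 + $53200 = $635500
  Exemption: 20% × ($635500 − $300000) = $67100 ≥ $60000, so the exemption is fully phased out
  Base: $635500 − $0 = $635500
  $635500 × 12% = $76260

$76260 > $46942, so the parallel minimum levy is the binding amount.

$76260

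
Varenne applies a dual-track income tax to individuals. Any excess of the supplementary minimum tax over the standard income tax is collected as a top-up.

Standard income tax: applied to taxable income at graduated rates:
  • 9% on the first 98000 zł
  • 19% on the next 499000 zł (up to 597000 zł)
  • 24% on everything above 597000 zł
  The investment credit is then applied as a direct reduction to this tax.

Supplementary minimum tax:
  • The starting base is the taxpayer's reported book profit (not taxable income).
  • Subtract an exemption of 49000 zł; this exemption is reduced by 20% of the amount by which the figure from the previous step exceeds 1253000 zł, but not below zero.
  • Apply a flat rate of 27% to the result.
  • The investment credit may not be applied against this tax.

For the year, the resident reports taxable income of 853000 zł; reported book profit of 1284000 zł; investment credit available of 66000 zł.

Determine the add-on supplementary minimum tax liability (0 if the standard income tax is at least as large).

Standard income tax:
  98000 zł × 9% = 8820 zł
  499000 zł × 19% = 94810 zł
  256000 zł × 24% = 61440 zł
  → 165070 zł
  Less investment credit 66000 zł → 99070 zł

Supplementary minimum tax:
  Base (reported book profit): 1284000 zł
  Exemption: 49000 zł − 20% × (1284000 zł − 1253000 zł) = 49000 zł − 6200 zł = 42800 zł
  Base: 1284000 zł − 42800 zł = 1241200 zł
  1241200 zł × 27% = 335124 zł

Excess of supplementary minimum tax over standard income tax: 335124 zł − 99070 zł = 236054 zł.

236054 zł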